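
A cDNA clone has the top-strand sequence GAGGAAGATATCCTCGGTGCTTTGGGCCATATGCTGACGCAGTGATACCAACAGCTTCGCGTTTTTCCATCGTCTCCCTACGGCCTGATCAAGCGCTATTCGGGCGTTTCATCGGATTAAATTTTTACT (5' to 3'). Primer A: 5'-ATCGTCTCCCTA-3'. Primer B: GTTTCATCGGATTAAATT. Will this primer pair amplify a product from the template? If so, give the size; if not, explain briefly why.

No product — both primers anneal to the same strand and extend in the same direction.

Primer A (ATCGTCTCCCTA) matches the top strand at positions 69–80 (3' end points downstream).
Primer B (GTTTCATCGGATTAAATT) also matches the top strand directly, at positions 106–123 — its reverse complement AATTTAATCCGATGAAAC is not present.
Both primers anneal to the bottom strand with 3' ends pointing the same way, so neither can prime synthesis back toward the other.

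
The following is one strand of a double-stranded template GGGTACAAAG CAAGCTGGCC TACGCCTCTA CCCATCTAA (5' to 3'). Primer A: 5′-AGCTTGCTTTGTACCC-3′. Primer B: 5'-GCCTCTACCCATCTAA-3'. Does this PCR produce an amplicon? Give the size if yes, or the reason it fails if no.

No product — the primers' 3' ends point away from each other.

Primer A (AGCTTGCTTTGTACCC) has reverse complement GGGTACAAAGCAAGCT, which matches the top strand at positions 1–16; primer A anneals to the top strand there with its 3' end pointing upstream toward position 1.
Primer B (GCCTCTACCCATCTAA) matches the top strand directly at positions 24–39; it anneals to the bottom strand with its 3' end pointing downstream toward position 39.
The 3' ends diverge (primer A extends toward position 1, primer B toward position 39), so the primers never converge on a shared product.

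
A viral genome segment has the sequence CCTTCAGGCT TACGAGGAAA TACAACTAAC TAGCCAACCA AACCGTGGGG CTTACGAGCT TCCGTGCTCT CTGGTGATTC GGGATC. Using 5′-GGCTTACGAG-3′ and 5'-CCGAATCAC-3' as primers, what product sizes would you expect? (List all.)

The forward primer GGCTTACGAG matches the top strand at positions 7–16, 49–58.
The reverse primer's reverse complement is GTGATTCGG, matching at positions 74–82.
Each forward site pairs with the reverse site to give a product ending at position 82: sizes 76, 34 bp.

76 bp, 34 bp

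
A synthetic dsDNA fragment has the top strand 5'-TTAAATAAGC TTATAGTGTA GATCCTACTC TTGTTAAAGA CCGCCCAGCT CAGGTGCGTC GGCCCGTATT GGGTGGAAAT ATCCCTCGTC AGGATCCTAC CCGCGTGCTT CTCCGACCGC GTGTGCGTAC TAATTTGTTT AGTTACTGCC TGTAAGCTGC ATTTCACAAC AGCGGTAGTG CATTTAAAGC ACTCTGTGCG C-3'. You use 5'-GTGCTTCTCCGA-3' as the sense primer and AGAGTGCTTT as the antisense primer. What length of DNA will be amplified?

91 bp

The forward primer matches the template at positions 105–116.
Reverse complement of the reverse primer: AAAGCACTCT. This occurs on the top strand at positions 186–195.
Product length = (reverse-primer end) − (forward-primer start) + 1 = 195 − 105 + 1 = 91 bp.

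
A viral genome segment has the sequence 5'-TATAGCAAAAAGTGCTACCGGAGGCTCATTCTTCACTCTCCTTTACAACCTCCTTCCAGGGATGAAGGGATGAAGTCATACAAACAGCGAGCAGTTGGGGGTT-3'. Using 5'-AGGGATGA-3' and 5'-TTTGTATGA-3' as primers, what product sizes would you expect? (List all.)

The forward primer AGGGATGA matches the top strand at positions 58–65, 66–73.
The reverse primer's reverse complement is TCATACAAA, matching at positions 76–84.
Each forward site pairs with the reverse site to give a product ending at position 84: sizes 27, 19 bp.

27 bp, 19 bp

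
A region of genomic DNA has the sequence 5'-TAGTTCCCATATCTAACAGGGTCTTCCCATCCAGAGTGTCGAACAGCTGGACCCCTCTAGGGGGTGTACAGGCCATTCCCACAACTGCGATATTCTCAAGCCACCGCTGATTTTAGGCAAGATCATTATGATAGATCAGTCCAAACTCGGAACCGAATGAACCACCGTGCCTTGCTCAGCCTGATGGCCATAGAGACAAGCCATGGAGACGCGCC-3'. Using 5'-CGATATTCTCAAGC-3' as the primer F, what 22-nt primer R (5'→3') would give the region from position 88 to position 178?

5'-TGAGCAAGGCACGGTGGTTCAT-3'

The product's 3' end on the top strand is position 178.
The reverse primer anneals to the top strand over positions 157–178, i.e. to ATGAACCACCGTGCCTTGCTCA.
Its sequence written 5'→3' is the reverse complement: TGAGCAAGGCACGGTGGTTCAT.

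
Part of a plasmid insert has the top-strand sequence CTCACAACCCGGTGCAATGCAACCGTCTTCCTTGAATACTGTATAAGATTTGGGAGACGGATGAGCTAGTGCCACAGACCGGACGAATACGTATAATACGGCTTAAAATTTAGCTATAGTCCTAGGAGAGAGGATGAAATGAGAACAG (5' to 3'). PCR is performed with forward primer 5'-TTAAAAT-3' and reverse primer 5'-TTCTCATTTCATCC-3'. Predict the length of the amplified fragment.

43 bp

The forward primer matches the template at positions 103–109.
Taking the reverse complement of TTCTCATTTCATCC gives GGATGAAATGAGAA, found at positions 132–145 on the template; the primer anneals here to the top strand with its 3' end pointing upstream.
The product runs from position 103 to position 145, so its length is 145 − 103 + 1 = 43 bp.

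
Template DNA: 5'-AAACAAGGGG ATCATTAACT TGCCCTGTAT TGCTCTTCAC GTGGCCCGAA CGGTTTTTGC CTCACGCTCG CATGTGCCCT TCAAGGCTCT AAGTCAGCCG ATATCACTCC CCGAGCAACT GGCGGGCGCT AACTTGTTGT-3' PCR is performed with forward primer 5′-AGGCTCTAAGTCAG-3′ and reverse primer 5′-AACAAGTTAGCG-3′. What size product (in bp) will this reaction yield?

55 bp

Forward primer AGGCTCTAAGTCAG is found on the top strand at positions 84–97.
The reverse primer's reverse complement is CGCTAACTTGTT, which matches the template at positions 127–138.
Amplicon spans positions 84–138: 55 bp.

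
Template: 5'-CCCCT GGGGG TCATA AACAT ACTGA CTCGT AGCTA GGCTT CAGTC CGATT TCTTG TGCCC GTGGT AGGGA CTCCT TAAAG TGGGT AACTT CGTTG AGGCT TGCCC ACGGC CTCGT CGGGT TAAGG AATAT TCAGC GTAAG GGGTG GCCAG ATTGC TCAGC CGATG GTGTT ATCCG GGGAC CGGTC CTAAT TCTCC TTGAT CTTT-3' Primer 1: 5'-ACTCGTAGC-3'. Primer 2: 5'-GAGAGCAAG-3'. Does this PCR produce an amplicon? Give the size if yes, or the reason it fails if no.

Primer 2 (GAGAGCAAG) does not match the top strand, and its reverse complement CTTGCTCTC does not match either.
With no annealing site for primer 2, no amplification occurs.

No product — primer 2 has no binding site in the template.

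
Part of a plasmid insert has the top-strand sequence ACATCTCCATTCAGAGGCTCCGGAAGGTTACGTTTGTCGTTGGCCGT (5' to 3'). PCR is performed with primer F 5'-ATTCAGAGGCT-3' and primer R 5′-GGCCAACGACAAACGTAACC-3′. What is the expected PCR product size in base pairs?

The forward primer matches the template at positions 9–19.
The reverse primer's reverse complement is GGTTACGTTTGTCGTTGGCC, which matches the template at positions 26–45.
Product length = (reverse-primer end) − (forward-primer start) + 1 = 45 − 9 + 1 = 37 bp.

37 bp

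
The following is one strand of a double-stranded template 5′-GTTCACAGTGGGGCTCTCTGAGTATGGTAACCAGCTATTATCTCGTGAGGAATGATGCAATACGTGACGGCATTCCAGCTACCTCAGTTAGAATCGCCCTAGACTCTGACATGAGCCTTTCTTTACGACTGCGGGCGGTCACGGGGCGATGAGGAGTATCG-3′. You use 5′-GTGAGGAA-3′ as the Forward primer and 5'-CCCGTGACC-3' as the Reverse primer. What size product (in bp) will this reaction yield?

101 bp

Scanning the template, GTGAGGAA occurs at positions 45–52; this primer anneals to the bottom strand there with its 3' end pointing downstream.
Reverse complement of the reverse primer: GGTCACGGG. This occurs on the top strand at positions 137–145.
Amplicon spans positions 45–145: 101 bp.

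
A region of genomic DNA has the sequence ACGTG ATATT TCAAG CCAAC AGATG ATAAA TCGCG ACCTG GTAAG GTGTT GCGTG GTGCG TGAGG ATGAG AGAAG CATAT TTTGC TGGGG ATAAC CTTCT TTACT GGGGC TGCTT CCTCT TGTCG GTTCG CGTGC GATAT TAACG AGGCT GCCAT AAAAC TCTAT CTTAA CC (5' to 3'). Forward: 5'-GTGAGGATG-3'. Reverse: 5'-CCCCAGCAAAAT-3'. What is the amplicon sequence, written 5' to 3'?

5'-GTGAGGATGAGAGAAGCATATTTTGCTGGGG-3'

Forward primer GTGAGGATG is found on the top strand at positions 60–68.
The reverse primer's reverse complement is ATTTTGCTGGGG, which matches the template at positions 79–90.
The product is the template from position 60 through 90 (31 bp).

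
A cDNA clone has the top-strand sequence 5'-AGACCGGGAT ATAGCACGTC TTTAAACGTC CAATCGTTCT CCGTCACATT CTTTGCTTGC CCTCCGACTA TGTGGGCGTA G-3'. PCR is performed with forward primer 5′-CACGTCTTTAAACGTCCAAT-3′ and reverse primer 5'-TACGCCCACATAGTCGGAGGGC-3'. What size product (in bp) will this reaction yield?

66 bp

Forward primer CACGTCTTTAAACGTCCAAT is found on the top strand at positions 15–34.
The reverse primer's reverse complement is GCCCTCCGACTATGTGGGCGTA, which matches the template at positions 59–80.
The product runs from position 15 to position 80, so its length is 80 − 15 + 1 = 66 bp.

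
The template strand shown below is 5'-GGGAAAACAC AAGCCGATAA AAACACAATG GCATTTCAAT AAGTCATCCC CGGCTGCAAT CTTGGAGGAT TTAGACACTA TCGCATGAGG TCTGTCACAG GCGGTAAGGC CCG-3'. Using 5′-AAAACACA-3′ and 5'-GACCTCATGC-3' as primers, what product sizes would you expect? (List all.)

The forward primer AAAACACA matches the top strand at positions 4–11, 20–27.
The reverse primer's reverse complement is GCATGAGGTC, matching at positions 83–92.
Each forward site pairs with the reverse site to give a product ending at position 92: sizes 89, 73 bp.

89 bp, 73 bp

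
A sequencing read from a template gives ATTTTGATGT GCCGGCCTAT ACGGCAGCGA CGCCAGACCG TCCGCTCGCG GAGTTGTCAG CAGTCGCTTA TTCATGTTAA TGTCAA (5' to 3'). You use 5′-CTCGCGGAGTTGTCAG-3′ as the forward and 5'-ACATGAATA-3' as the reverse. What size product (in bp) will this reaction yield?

33 bp

Scanning the template, CTCGCGGAGTTGTCAG occurs at positions 45–60; this primer anneals to the bottom strand there with its 3' end pointing downstream.
The reverse primer's reverse complement is TATTCATGT, which matches the template at positions 69–77.
Product length = (reverse-primer end) − (forward-primer start) + 1 = 77 − 45 + 1 = 33 bp.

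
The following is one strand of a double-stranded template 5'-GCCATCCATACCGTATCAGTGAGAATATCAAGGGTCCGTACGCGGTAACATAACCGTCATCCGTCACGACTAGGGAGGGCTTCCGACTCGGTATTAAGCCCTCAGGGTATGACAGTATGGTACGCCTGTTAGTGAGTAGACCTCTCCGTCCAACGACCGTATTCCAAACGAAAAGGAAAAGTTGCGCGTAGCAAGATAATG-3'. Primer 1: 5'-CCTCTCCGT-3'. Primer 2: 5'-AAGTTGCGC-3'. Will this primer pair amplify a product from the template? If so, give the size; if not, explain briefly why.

No product — both primers anneal to the same strand and extend in the same direction.

Primer 1 (CCTCTCCGT) matches the top strand at positions 141–149 (3' end points downstream).
Primer 2 (AAGTTGCGC) also matches the top strand directly, at positions 179–187 — its reverse complement GCGCAACTT is not present.
Both primers anneal to the bottom strand with 3' ends pointing the same way, so neither can prime synthesis back toward the other.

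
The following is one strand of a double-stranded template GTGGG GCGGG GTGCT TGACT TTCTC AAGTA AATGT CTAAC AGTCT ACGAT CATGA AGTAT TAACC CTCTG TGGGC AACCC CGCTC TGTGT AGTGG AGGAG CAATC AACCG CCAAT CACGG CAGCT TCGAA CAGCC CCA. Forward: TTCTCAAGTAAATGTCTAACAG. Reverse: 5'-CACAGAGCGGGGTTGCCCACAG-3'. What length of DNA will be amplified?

69 bp

Forward primer TTCTCAAGTAAATGTCTAACAG is found on the top strand at positions 21–42.
Reverse complement of the reverse primer: CTGTGGGCAACCCCGCTCTGTG. This occurs on the top strand at positions 68–89.
The product runs from position 21 to position 89, so its length is 89 − 21 + 1 = 69 bp.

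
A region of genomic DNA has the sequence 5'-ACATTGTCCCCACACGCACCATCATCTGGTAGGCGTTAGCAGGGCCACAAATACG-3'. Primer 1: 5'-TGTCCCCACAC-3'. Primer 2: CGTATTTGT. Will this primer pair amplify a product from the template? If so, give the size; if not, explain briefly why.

Yes — a 51 bp product.

Primer 1 (TGTCCCCACAC) matches the top strand at positions 5–15; it acts as a forward primer.
Primer 2's reverse complement is ACAAATACG, matching the top strand at positions 47–55; it acts as a reverse primer.
The 3' ends face each other across positions 5–55, giving a 51 bp product.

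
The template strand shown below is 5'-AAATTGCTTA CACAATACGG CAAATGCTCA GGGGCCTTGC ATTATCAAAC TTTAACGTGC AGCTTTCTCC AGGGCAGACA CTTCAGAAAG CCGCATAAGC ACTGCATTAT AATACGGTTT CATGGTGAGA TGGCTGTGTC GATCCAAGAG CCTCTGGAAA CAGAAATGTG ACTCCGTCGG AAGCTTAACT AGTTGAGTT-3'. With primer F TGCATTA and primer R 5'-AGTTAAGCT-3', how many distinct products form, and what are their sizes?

Two products: 153 bp, 88 bp

The forward primer TGCATTA matches the top strand at positions 38–44, 103–109.
The reverse primer's reverse complement is AGCTTAACT, matching at positions 182–190.
Each forward site pairs with the reverse site to give a product ending at position 190: sizes 153, 88 bp.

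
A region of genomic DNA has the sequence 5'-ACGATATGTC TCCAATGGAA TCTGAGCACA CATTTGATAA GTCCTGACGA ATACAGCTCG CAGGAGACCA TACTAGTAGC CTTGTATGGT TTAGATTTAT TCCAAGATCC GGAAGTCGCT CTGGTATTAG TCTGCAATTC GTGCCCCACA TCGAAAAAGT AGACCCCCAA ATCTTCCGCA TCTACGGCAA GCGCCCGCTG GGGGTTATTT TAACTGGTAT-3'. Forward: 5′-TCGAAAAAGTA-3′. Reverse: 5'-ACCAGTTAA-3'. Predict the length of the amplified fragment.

Scanning the template, TCGAAAAAGTA occurs at positions 151–161; this primer anneals to the bottom strand there with its 3' end pointing downstream.
Reverse complement of the reverse primer: TTAACTGGT. This occurs on the top strand at positions 210–218.
Product length = (reverse-primer end) − (forward-primer start) + 1 = 218 − 151 + 1 = 68 bp.

68 bp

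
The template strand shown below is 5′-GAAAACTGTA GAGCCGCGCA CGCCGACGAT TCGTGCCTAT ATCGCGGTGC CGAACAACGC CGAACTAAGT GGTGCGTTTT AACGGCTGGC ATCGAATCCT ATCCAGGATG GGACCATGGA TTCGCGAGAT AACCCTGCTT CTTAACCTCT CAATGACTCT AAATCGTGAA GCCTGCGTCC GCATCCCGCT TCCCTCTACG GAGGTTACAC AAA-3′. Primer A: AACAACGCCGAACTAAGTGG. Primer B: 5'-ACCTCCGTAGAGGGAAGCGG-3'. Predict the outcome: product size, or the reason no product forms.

Yes — a 153 bp product.

Primer A (AACAACGCCGAACTAAGTGG) matches the top strand at positions 53–72; it acts as a forward primer.
Primer B's reverse complement is CCGCTTCCCTCTACGGAGGT, matching the top strand at positions 186–205; it acts as a reverse primer.
The 3' ends face each other across positions 53–205, giving a 153 bp product.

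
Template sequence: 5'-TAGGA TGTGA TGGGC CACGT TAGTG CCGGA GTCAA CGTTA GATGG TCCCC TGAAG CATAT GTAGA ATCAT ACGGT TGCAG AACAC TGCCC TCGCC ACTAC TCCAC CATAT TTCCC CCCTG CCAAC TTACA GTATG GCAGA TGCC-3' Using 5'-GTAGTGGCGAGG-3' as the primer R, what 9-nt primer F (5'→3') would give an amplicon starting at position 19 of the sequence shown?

The reverse primer's reverse complement CCTCGCCACTAC matches the template at positions 89–100; the product starts at position 19.
The forward primer is identical to the top strand over positions 19–27: GTTAGTGCC.

5'-GTTAGTGCC-3'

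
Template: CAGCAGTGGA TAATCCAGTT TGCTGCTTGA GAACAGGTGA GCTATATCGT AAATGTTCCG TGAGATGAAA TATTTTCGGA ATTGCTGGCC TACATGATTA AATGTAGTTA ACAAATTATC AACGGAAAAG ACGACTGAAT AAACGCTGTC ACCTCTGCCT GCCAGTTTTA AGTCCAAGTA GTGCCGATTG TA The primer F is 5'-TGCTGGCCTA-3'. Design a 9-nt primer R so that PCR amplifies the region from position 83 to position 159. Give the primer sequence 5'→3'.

The product's 3' end on the top strand is position 159.
The reverse primer anneals to the top strand over positions 151–159, i.e. to ACCTCTGCC.
Its sequence written 5'→3' is the reverse complement: GGCAGAGGT.

5'-GGCAGAGGT-3'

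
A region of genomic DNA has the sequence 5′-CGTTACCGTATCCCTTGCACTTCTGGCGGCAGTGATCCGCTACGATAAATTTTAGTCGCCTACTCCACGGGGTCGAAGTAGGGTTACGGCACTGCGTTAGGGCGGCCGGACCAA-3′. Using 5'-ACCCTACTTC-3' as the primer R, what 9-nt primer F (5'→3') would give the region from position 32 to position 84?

5'-GTGATCCGC-3'

The reverse primer's reverse complement GAAGTAGGGT matches the template at positions 75–84; the product starts at position 32.
The forward primer is identical to the top strand over positions 32–40: GTGATCCGC.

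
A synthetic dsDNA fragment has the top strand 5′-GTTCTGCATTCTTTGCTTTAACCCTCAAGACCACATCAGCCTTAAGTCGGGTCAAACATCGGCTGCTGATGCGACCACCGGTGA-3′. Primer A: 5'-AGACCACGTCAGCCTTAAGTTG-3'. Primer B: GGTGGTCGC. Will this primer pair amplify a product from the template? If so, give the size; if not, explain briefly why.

No product — primer A has no binding site in the template.

Primer A (AGACCACGTCAGCCTTAAGTTG) does not match the top strand, and its reverse complement CAACTTAAGGCTGACGTGGTCT does not match either.
With no annealing site for primer A, no amplification occurs.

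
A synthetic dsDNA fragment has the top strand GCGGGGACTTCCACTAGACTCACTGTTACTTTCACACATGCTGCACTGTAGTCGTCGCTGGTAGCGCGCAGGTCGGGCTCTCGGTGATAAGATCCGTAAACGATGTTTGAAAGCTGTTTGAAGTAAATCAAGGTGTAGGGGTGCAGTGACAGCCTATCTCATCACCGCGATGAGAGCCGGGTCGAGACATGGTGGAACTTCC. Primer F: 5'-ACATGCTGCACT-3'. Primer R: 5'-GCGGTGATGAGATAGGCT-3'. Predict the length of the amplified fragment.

133 bp

Scanning the template, ACATGCTGCACT occurs at positions 36–47; this primer anneals to the bottom strand there with its 3' end pointing downstream.
Taking the reverse complement of GCGGTGATGAGATAGGCT gives AGCCTATCTCATCACCGC, found at positions 151–168 on the template; the primer anneals here to the top strand with its 3' end pointing upstream.
The product runs from position 36 to position 168, so its length is 168 − 36 + 1 = 133 bp.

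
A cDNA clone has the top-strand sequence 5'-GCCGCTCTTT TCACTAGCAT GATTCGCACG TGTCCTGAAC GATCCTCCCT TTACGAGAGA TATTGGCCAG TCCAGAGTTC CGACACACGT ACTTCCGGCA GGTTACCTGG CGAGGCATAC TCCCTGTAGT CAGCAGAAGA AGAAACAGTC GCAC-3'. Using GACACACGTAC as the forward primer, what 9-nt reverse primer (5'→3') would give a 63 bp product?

5'-TTCTTCTTC-3'

The forward primer binds at positions 82–92, so a 63 bp product ends at position 82 + 63 − 1 = 144.
The reverse primer anneals to the top strand over positions 136–144, i.e. to GAAGAAGAA.
Its sequence written 5'→3' is the reverse complement: TTCTTCTTC.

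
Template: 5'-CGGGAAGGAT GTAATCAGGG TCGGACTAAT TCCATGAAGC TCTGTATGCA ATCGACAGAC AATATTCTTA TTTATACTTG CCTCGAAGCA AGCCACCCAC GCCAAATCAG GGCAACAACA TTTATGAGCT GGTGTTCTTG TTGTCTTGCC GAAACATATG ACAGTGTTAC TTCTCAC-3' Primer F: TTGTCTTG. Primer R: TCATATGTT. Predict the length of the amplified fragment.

Scanning the template, TTGTCTTG occurs at positions 141–148; this primer anneals to the bottom strand there with its 3' end pointing downstream.
The reverse primer's reverse complement is AACATATGA, which matches the template at positions 153–161.
The product runs from position 141 to position 161, so its length is 161 − 141 + 1 = 21 bp.

21 bp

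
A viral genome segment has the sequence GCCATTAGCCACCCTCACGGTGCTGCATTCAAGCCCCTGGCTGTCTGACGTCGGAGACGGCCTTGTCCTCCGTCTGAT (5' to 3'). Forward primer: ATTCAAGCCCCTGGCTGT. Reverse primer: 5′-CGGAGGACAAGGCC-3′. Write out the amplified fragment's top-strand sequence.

5'-ATTCAAGCCCCTGGCTGTCTGACGTCGGAGACGGCCTTGTCCTCCG-3'

Forward primer ATTCAAGCCCCTGGCTGT is found on the top strand at positions 27–44.
Reverse complement of the reverse primer: GGCCTTGTCCTCCG. This occurs on the top strand at positions 59–72.
The product is the template from position 27 through 72 (46 bp).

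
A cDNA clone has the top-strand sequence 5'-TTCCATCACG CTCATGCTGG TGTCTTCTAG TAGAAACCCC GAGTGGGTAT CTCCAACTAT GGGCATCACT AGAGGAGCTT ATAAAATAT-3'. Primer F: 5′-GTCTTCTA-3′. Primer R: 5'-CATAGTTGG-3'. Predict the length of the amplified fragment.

Scanning the template, GTCTTCTA occurs at positions 22–29; this primer anneals to the bottom strand there with its 3' end pointing downstream.
The reverse primer's reverse complement is CCAACTATG, which matches the template at positions 53–61.
The product runs from position 22 to position 61, so its length is 61 − 22 + 1 = 40 bp.

40 bp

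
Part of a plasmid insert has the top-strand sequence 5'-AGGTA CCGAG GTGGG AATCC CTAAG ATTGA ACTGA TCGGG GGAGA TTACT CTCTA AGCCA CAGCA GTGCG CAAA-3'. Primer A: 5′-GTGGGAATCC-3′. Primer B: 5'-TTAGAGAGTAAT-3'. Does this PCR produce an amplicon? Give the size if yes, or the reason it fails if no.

Yes — a 46 bp product.

Primer A (GTGGGAATCC) matches the top strand at positions 11–20; it acts as a forward primer.
Primer B's reverse complement is ATTACTCTCTAA, matching the top strand at positions 45–56; it acts as a reverse primer.
The 3' ends face each other across positions 11–56, giving a 46 bp product.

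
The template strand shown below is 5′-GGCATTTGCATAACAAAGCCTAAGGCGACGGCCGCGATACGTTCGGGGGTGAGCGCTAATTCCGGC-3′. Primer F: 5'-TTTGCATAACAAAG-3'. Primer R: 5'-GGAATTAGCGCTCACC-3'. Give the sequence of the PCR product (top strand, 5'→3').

5'-TTTGCATAACAAAGCCTAAGGCGACGGCCGCGATACGTTCGGGGGTGAGCGCTAATTCC-3'

Forward primer TTTGCATAACAAAG is found on the top strand at positions 5–18.
Taking the reverse complement of GGAATTAGCGCTCACC gives GGTGAGCGCTAATTCC, found at positions 48–63 on the template; the primer anneals here to the top strand with its 3' end pointing upstream.
The product is the template from position 5 through 63 (59 bp).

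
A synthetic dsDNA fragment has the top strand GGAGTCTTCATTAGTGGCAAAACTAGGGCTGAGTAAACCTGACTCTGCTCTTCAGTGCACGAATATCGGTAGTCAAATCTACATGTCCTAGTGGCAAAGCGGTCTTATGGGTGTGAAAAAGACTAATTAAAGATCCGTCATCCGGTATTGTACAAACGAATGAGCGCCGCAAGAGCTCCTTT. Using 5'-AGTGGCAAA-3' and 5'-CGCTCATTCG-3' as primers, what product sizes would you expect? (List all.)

The forward primer AGTGGCAAA matches the top strand at positions 13–21, 90–98.
The reverse primer's reverse complement is CGAATGAGCG, matching at positions 157–166.
Each forward site pairs with the reverse site to give a product ending at position 166: sizes 154, 77 bp.

154 bp, 77 bp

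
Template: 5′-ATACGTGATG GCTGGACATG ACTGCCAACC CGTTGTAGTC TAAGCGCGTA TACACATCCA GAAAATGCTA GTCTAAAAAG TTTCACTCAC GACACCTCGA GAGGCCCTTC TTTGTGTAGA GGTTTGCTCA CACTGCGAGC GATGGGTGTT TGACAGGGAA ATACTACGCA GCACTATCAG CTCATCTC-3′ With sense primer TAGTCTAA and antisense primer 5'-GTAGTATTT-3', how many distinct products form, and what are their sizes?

Two products: 132 bp, 99 bp

The forward primer TAGTCTAA matches the top strand at positions 36–43, 69–76.
The reverse primer's reverse complement is AAATACTAC, matching at positions 159–167.
Each forward site pairs with the reverse site to give a product ending at position 167: sizes 132, 99 bp.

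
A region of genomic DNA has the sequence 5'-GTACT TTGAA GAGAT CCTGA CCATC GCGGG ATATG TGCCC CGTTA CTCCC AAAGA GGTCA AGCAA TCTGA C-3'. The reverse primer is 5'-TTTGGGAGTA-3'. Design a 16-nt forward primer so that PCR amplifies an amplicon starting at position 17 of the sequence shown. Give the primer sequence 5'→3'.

The reverse primer's reverse complement TACTCCCAAA matches the template at positions 44–53; the product starts at position 17.
The forward primer is identical to the top strand over positions 17–32: CTGACCATCGCGGGAT.

5'-CTGACCATCGCGGGAT-3'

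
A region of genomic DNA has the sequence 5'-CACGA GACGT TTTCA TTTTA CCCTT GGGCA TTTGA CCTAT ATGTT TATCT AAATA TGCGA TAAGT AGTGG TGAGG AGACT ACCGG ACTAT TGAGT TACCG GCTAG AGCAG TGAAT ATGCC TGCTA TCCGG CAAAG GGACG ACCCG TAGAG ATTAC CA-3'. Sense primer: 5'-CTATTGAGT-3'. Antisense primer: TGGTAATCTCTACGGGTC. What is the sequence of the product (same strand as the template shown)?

5'-CTATTGAGTTACCGGCTAGAGCAGTGAATATGCCTGCTATCCGGCAAAGGGACGACCCGTAGAGATTACCA-3'

Scanning the template, CTATTGAGT occurs at positions 87–95; this primer anneals to the bottom strand there with its 3' end pointing downstream.
The reverse primer's reverse complement is GACCCGTAGAGATTACCA, which matches the template at positions 140–157.
The product is the template from position 87 through 157 (71 bp).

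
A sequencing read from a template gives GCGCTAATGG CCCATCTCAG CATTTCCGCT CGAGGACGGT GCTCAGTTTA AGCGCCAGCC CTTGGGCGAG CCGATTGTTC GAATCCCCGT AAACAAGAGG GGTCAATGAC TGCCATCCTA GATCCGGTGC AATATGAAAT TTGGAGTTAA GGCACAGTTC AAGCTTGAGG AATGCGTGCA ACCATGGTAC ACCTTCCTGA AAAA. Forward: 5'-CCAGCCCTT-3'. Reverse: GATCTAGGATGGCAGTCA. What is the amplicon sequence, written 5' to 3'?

Forward primer CCAGCCCTT is found on the top strand at positions 55–63.
Taking the reverse complement of GATCTAGGATGGCAGTCA gives TGACTGCCATCCTAGATC, found at positions 107–124 on the template; the primer anneals here to the top strand with its 3' end pointing upstream.
The product is the template from position 55 through 124 (70 bp).

5'-CCAGCCCTTGGGCGAGCCGATTGTTCGAATCCCCGTAAACAAGAGGGGTCAATGACTGCCATCCTAGATC-3'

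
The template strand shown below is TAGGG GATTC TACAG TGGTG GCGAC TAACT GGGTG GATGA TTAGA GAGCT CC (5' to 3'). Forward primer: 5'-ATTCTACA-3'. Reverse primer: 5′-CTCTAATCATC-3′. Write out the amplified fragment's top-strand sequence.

5'-ATTCTACAGTGGTGGCGACTAACTGGGTGGATGATTAGAG-3'

Scanning the template, ATTCTACA occurs at positions 7–14; this primer anneals to the bottom strand there with its 3' end pointing downstream.
Taking the reverse complement of CTCTAATCATC gives GATGATTAGAG, found at positions 36–46 on the template; the primer anneals here to the top strand with its 3' end pointing upstream.
The product is the template from position 7 through 46 (40 bp).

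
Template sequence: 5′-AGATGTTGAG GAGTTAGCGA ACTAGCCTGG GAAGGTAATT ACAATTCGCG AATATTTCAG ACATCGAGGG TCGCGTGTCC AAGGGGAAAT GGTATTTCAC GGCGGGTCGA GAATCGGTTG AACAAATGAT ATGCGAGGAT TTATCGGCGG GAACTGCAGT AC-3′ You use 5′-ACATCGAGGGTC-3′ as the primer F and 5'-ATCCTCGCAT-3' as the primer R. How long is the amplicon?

80 bp

The forward primer matches the template at positions 61–72.
Reverse complement of the reverse primer: ATGCGAGGAT. This occurs on the top strand at positions 131–140.
Amplicon spans positions 61–140: 80 bp.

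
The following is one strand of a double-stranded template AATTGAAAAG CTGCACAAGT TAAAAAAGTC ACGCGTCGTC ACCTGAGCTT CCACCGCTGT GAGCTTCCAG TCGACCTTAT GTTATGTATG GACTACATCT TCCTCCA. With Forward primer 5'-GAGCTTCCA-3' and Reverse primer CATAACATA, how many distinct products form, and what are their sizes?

Two products: 42 bp, 26 bp

The forward primer GAGCTTCCA matches the top strand at positions 45–53, 61–69.
The reverse primer's reverse complement is TATGTTATG, matching at positions 78–86.
Each forward site pairs with the reverse site to give a product ending at position 86: sizes 42, 26 bp.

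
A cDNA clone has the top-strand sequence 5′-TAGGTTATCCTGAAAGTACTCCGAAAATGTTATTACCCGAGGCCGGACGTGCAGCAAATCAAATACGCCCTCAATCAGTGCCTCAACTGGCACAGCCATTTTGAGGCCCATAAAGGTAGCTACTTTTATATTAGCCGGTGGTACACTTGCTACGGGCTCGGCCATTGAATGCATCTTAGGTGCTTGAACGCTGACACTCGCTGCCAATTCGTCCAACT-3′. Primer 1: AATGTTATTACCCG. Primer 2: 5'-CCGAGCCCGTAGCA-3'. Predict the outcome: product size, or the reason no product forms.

Primer 1 (AATGTTATTACCCG) matches the top strand at positions 26–39; it acts as a forward primer.
Primer 2's reverse complement is TGCTACGGGCTCGG, matching the top strand at positions 148–161; it acts as a reverse primer.
The 3' ends face each other across positions 26–161, giving a 136 bp product.

Yes — a 136 bp product.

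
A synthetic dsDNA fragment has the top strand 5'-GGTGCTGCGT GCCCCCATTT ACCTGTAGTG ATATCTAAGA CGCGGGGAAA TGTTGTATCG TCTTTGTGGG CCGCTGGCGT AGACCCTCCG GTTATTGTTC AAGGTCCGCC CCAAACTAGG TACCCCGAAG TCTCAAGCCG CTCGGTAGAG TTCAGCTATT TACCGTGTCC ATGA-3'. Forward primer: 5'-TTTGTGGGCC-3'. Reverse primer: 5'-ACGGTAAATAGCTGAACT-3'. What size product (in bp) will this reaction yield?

Forward primer TTTGTGGGCC is found on the top strand at positions 63–72.
Taking the reverse complement of ACGGTAAATAGCTGAACT gives AGTTCAGCTATTTACCGT, found at positions 149–166 on the template; the primer anneals here to the top strand with its 3' end pointing upstream.
Product length = (reverse-primer end) − (forward-primer start) + 1 = 166 − 63 + 1 = 104 bp.

104 bp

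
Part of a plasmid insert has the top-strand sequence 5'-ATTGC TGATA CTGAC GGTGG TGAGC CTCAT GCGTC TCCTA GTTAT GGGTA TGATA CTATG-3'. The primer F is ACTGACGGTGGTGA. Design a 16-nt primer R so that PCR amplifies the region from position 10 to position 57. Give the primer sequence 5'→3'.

The product's 3' end on the top strand is position 57.
The reverse primer anneals to the top strand over positions 42–57, i.e. to TTATGGGTATGATACT.
Its sequence written 5'→3' is the reverse complement: AGTATCATACCCATAA.

5'-AGTATCATACCCATAA-3'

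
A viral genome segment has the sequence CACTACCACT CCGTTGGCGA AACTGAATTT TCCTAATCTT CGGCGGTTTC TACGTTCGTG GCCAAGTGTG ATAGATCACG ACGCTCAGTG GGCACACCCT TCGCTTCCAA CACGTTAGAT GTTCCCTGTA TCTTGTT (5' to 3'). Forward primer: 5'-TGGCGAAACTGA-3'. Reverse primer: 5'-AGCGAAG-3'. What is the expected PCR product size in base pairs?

91 bp

Forward primer TGGCGAAACTGA is found on the top strand at positions 15–26.
Reverse complement of the reverse primer: CTTCGCT. This occurs on the top strand at positions 99–105.
Amplicon spans positions 15–105: 91 bp.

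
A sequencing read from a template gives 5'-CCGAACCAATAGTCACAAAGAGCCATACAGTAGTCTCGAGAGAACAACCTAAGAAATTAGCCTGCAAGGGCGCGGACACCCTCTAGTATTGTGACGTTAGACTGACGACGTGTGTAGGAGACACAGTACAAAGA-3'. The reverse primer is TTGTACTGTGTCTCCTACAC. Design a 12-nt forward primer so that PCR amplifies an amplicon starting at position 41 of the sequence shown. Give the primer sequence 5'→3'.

5'-AGAACAACCTAA-3'

The reverse primer's reverse complement GTGTAGGAGACACAGTACAA matches the template at positions 112–131; the product starts at position 41.
The forward primer is identical to the top strand over positions 41–52: AGAACAACCTAA.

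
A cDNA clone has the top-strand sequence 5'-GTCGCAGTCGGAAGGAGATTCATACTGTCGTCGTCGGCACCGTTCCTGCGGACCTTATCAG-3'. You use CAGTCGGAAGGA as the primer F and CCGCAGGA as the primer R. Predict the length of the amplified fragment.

Forward primer CAGTCGGAAGGA is found on the top strand at positions 5–16.
Reverse complement of the reverse primer: TCCTGCGG. This occurs on the top strand at positions 44–51.
Amplicon spans positions 5–51: 47 bp.

47 bp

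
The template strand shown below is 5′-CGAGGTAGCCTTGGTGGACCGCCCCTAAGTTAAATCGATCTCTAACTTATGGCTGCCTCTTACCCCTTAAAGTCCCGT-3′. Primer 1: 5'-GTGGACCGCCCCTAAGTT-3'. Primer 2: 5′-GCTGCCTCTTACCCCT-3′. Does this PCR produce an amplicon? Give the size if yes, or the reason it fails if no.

Primer 1 (GTGGACCGCCCCTAAGTT) matches the top strand at positions 14–31 (3' end points downstream).
Primer 2 (GCTGCCTCTTACCCCT) also matches the top strand directly, at positions 52–67 — its reverse complement AGGGGTAAGAGGCAGC is not present.
Both primers anneal to the bottom strand with 3' ends pointing the same way, so neither can prime synthesis back toward the other.

No product — both primers anneal to the same strand and extend in the same direction.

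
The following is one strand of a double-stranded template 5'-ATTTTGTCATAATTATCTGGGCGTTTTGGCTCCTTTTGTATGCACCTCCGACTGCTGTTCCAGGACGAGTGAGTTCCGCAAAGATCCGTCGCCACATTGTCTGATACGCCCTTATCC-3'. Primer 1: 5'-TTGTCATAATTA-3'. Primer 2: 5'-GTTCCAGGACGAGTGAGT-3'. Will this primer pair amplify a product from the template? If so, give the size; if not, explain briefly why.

Primer 1 (TTGTCATAATTA) matches the top strand at positions 4–15 (3' end points downstream).
Primer 2 (GTTCCAGGACGAGTGAGT) also matches the top strand directly, at positions 57–74 — its reverse complement ACTCACTCGTCCTGGAAC is not present.
Both primers anneal to the bottom strand with 3' ends pointing the same way, so neither can prime synthesis back toward the other.

No product — both primers anneal to the same strand and extend in the same direction.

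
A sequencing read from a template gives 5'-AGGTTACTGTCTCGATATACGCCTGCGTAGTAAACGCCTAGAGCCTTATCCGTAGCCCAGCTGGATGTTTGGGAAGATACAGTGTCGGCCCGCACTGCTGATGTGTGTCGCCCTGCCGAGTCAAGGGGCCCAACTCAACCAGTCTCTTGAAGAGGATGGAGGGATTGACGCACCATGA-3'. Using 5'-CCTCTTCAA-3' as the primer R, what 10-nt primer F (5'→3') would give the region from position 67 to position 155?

The reverse primer's reverse complement TTGAAGAGG matches the template at positions 147–155; the product starts at position 67.
The forward primer is identical to the top strand over positions 67–76: GTTTGGGAAG.

5'-GTTTGGGAAG-3'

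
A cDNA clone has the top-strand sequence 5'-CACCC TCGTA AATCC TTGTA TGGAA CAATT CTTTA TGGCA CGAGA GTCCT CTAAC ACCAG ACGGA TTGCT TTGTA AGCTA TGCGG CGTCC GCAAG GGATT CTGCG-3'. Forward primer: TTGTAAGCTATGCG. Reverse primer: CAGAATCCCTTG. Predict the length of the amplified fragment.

33 bp

Forward primer TTGTAAGCTATGCG is found on the top strand at positions 71–84.
Taking the reverse complement of CAGAATCCCTTG gives CAAGGGATTCTG, found at positions 92–103 on the template; the primer anneals here to the top strand with its 3' end pointing upstream.
The product runs from position 71 to position 103, so its length is 103 − 71 + 1 = 33 bp.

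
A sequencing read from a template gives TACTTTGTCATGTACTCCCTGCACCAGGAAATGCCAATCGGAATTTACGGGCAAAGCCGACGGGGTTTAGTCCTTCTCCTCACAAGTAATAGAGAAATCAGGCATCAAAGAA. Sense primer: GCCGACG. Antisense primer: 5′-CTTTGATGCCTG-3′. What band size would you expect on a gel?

The forward primer matches the template at positions 56–62.
The reverse primer's reverse complement is CAGGCATCAAAG, which matches the template at positions 99–110.
Amplicon spans positions 56–110: 55 bp.

55 bp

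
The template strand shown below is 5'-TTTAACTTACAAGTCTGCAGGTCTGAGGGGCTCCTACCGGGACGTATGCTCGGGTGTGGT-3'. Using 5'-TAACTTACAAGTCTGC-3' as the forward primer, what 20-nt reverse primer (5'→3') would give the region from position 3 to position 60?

5'-ACCACACCCGAGCATACGTC-3'

The product's 3' end on the top strand is position 60.
The reverse primer anneals to the top strand over positions 41–60, i.e. to GACGTATGCTCGGGTGTGGT.
Its sequence written 5'→3' is the reverse complement: ACCACACCCGAGCATACGTC.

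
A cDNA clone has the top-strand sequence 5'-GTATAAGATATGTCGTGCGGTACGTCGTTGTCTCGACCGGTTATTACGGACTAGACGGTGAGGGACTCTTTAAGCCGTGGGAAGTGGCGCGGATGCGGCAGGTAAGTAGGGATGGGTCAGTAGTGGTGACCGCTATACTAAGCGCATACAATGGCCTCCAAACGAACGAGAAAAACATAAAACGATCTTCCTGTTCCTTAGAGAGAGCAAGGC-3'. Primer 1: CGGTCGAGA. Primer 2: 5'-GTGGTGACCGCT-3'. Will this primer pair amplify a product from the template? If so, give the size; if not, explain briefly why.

Primer 1 (CGGTCGAGA) has reverse complement TCTCGACCG, which matches the top strand at positions 31–39; primer 1 anneals to the top strand there with its 3' end pointing upstream toward position 31.
Primer 2 (GTGGTGACCGCT) matches the top strand directly at positions 123–134; it anneals to the bottom strand with its 3' end pointing downstream toward position 134.
The 3' ends diverge (primer 1 extends toward position 1, primer 2 toward position 213), so the primers never converge on a shared product.

No product — the primers' 3' ends point away from each other.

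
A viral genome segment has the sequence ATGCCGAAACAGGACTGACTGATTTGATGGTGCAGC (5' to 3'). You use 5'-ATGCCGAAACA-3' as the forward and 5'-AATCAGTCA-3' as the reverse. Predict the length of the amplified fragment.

24 bp

Forward primer ATGCCGAAACA is found on the top strand at positions 1–11.
Reverse complement of the reverse primer: TGACTGATT. This occurs on the top strand at positions 16–24.
The product runs from position 1 to position 24, so its length is 24 − 1 + 1 = 24 bp.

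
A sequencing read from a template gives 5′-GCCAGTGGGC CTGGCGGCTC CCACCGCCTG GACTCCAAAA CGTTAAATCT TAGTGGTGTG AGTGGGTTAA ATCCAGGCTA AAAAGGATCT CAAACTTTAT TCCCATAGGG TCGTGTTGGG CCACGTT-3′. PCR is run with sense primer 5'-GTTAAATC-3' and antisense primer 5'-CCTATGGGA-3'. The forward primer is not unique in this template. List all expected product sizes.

68 bp, 44 bp

The forward primer GTTAAATC matches the top strand at positions 42–49, 66–73.
The reverse primer's reverse complement is TCCCATAGG, matching at positions 101–109.
Each forward site pairs with the reverse site to give a product ending at position 109: sizes 68, 44 bp.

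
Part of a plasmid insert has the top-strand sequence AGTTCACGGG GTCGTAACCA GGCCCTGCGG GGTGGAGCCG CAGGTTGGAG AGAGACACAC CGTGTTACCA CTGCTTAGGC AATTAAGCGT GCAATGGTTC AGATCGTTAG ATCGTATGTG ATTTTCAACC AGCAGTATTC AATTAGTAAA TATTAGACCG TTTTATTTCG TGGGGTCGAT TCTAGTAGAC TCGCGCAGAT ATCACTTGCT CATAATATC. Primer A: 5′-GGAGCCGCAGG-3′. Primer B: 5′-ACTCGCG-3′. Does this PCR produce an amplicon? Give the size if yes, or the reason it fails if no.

No product — both primers anneal to the same strand and extend in the same direction.

Primer A (GGAGCCGCAGG) matches the top strand at positions 34–44 (3' end points downstream).
Primer B (ACTCGCG) also matches the top strand directly, at positions 189–195 — its reverse complement CGCGAGT is not present.
Both primers anneal to the bottom strand with 3' ends pointing the same way, so neither can prime synthesis back toward the other.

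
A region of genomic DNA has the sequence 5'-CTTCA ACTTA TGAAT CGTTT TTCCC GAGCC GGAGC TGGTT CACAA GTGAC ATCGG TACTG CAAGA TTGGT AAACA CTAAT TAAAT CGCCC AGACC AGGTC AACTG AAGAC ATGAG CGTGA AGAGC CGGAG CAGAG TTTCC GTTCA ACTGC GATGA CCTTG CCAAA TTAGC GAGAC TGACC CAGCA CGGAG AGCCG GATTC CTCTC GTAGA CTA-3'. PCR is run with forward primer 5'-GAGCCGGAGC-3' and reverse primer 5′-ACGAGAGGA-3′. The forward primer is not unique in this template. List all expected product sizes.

182 bp, 86 bp

The forward primer GAGCCGGAGC matches the top strand at positions 26–35, 122–131.
The reverse primer's reverse complement is TCCTCTCGT, matching at positions 199–207.
Each forward site pairs with the reverse site to give a product ending at position 207: sizes 182, 86 bp.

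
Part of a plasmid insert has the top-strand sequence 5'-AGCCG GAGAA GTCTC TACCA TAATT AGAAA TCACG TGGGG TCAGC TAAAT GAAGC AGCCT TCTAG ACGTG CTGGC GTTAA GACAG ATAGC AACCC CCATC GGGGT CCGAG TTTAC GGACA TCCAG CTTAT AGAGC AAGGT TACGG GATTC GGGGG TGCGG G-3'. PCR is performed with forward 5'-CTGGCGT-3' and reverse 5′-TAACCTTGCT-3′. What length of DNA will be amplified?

Forward primer CTGGCGT is found on the top strand at positions 71–77.
Reverse complement of the reverse primer: AGCAAGGTTA. This occurs on the top strand at positions 133–142.
Product length = (reverse-primer end) − (forward-primer start) + 1 = 142 − 71 + 1 = 72 bp.

72 bp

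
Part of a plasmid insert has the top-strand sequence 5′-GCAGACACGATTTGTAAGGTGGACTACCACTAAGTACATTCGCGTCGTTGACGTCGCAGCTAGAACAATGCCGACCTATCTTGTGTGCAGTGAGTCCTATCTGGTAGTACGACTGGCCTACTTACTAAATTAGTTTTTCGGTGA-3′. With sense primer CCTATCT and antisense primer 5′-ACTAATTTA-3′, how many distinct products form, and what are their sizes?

Two products: 60 bp, 39 bp

The forward primer CCTATCT matches the top strand at positions 75–81, 96–102.
The reverse primer's reverse complement is TAAATTAGT, matching at positions 126–134.
Each forward site pairs with the reverse site to give a product ending at position 134: sizes 60, 39 bp.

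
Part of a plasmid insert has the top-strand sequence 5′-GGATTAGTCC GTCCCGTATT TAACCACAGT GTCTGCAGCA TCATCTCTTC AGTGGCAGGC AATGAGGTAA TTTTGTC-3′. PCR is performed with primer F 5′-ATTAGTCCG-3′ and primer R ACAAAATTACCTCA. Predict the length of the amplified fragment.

The forward primer matches the template at positions 3–11.
Reverse complement of the reverse primer: TGAGGTAATTTTGT. This occurs on the top strand at positions 63–76.
Amplicon spans positions 3–76: 74 bp.

74 bp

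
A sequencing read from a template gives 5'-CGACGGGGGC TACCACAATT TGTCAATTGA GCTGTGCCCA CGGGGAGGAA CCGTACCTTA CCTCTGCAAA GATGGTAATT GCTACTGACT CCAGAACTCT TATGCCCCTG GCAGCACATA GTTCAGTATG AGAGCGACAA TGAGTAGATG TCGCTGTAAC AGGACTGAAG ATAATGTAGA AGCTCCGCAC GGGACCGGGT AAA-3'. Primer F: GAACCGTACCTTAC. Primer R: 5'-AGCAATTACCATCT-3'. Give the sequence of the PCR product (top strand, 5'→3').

Forward primer GAACCGTACCTTAC is found on the top strand at positions 48–61.
Reverse complement of the reverse primer: AGATGGTAATTGCT. This occurs on the top strand at positions 70–83.
The product is the template from position 48 through 83 (36 bp).

5'-GAACCGTACCTTACCTCTGCAAAGATGGTAATTGCT-3'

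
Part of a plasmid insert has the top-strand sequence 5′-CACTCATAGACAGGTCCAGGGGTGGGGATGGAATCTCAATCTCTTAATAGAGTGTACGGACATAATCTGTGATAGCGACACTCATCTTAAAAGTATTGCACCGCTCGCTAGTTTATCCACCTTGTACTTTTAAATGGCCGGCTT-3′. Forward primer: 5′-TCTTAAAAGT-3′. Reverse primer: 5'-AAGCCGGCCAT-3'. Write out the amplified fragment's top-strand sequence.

5'-TCTTAAAAGTATTGCACCGCTCGCTAGTTTATCCACCTTGTACTTTTAAATGGCCGGCTT-3'

Scanning the template, TCTTAAAAGT occurs at positions 85–94; this primer anneals to the bottom strand there with its 3' end pointing downstream.
Reverse complement of the reverse primer: ATGGCCGGCTT. This occurs on the top strand at positions 134–144.
The product is the template from position 85 through 144 (60 bp).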